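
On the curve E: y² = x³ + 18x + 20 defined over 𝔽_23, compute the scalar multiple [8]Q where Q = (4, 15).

(3, 20)

Repeated addition: build up to 8Q.
2Q: tangent at (4, 15): λ = (3·4² + 18)/(2·15) ≡ 20/7. 7⁻¹ ≡ 10 (mod 23), so λ ≡ 20·10 ≡ 16.
  x = λ² - 4 - 4 = 256 - 8 ≡ 18; y = λ·(4 - 18) - 15 ≡ 14. → (18, 14)
3Q: (18, 14) + (4, 15). λ = (15 - 14)/(4 - 18) ≡ 1/9 mod 23. 9⁻¹ ≡ 18 (mod 23), so λ ≡ 18.
  x = λ² - 18 - 4 = 324 - 22 ≡ 3; y = λ·(18 - 3) - 14 ≡ 3. → (3, 3)
4Q: (3, 3) + (4, 15). λ = (15 - 3)/(4 - 3) ≡ 12/1 mod 23. 1⁻¹ ≡ 1 (mod 23), so λ ≡ 12.
  x = λ² - 3 - 4 = 144 - 7 ≡ 22; y = λ·(3 - 22) - 3 ≡ 22. → (22, 22)
5Q: (22, 22) + (4, 15). λ = (15 - 22)/(4 - 22) ≡ 16/5 mod 23. 5⁻¹ ≡ 14 (mod 23) since 5·14 = 70 ≡ 1, so λ ≡ 17.
  x = λ² - 22 - 4 = 289 - 26 ≡ 10; y = λ·(22 - 10) - 22 ≡ 21. → (10, 21)
6Q: (10, 21) + (4, 15). λ = (15 - 21)/(4 - 10) ≡ 17/17 mod 23. 17⁻¹ ≡ 19 (mod 23), so λ ≡ 1.
  x = λ² - 10 - 4 = 1 - 14 ≡ 10; y = λ·(10 - 10) - 21 ≡ 2. → (10, 2)
7Q: (10, 2) + (4, 15). λ = (15 - 2)/(4 - 10) ≡ 13/17 mod 23. 17⁻¹ ≡ 19 (mod 23), so λ ≡ 17.
  x = λ² - 10 - 4 = 289 - 14 ≡ 22; y = λ·(10 - 22) - 2 ≡ 1. → (22, 1)
8Q: (22, 1) + (4, 15). λ = (15 - 1)/(4 - 22) ≡ 14/5 mod 23. 5⁻¹ ≡ 14 (mod 23), so λ ≡ 12.
  x = λ² - 22 - 4 = 144 - 26 ≡ 3; y = λ·(22 - 3) - 1 ≡ 20. → (3, 20)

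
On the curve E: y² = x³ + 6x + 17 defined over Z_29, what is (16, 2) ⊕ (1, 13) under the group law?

(16, 2) + (1, 13). λ = (13 - 2)/(1 - 16) ≡ 11/14 mod 29. 14⁻¹ ≡ 27 (mod 29) since 14·27 = 378 ≡ 1, so λ ≡ 7.
  x = λ² - 16 - 1 = 49 - 17 ≡ 3; y = λ·(16 - 3) - 2 ≡ 2. → (3, 2)

(3, 2)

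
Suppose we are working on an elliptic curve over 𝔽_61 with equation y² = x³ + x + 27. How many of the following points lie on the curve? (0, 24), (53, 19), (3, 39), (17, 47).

3

(0, 24): 24² ≡ 27, rhs ≡ 27 → on.
(53, 19): 19² ≡ 56, rhs ≡ 56 → on.
(3, 39): 39² ≡ 57, rhs ≡ 57 → on.
(17, 47): 47² ≡ 13, rhs ≡ 16 → off.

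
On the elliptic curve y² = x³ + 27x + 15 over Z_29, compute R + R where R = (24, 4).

(4, 19)

tangent at (24, 4): λ = (3·24² + 27)/(2·4) ≡ 15/8. 8⁻¹ ≡ 11 (mod 29) since 8·11 = 88 ≡ 1, so λ ≡ 15·11 ≡ 20.
  x = λ² - 24 - 24 = 400 - 48 ≡ 4; y = λ·(24 - 4) - 4 ≡ 19. → (4, 19)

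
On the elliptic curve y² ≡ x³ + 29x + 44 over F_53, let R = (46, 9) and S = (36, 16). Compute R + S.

(7, 22)

(46, 9) + (36, 16). λ = (16 - 9)/(36 - 46) ≡ 7/43 mod 53. 43⁻¹ ≡ 37 (mod 53), so λ ≡ 47.
  x = λ² - 46 - 36 = 2209 - 82 ≡ 7; y = λ·(46 - 7) - 9 ≡ 22. → (7, 22)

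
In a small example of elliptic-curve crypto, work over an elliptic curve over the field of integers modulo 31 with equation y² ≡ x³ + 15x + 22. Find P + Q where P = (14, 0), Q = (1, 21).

(1, 10)

(14, 0) + (1, 21). λ = (21 - 0)/(1 - 14) ≡ 21/18 mod 31. 18⁻¹ ≡ 19 (mod 31) since 18·19 = 342 ≡ 1, so λ ≡ 27.
  x = λ² - 14 - 1 = 729 - 15 ≡ 1; y = λ·(14 - 1) - 0 ≡ 10. → (1, 10)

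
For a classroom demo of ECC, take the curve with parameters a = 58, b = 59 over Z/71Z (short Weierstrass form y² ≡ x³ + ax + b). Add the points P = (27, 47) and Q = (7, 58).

(46, 38)

(27, 47) + (7, 58). λ = (58 - 47)/(7 - 27) ≡ 11/51 mod 71. 51⁻¹ ≡ 39 (mod 71), so λ ≡ 3.
  x = λ² - 27 - 7 = 9 - 34 ≡ 46; y = λ·(27 - 46) - 47 ≡ 38. → (46, 38)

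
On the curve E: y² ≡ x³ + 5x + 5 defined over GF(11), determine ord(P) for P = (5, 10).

9

2P: tangent at (5, 10): λ = (3·5² + 5)/(2·10) ≡ 3/9. 9⁻¹ ≡ 5 (mod 11), so λ ≡ 3·5 ≡ 4.
  x = λ² - 5 - 5 = 16 - 10 ≡ 6; y = λ·(5 - 6) - 10 ≡ 8. → (6, 8)
3P: (6, 8) + (5, 10). λ = (10 - 8)/(5 - 6) ≡ 2/10 mod 11. 10⁻¹ ≡ 10 (mod 11), so λ ≡ 9.
  x = λ² - 6 - 5 = 81 - 11 ≡ 4; y = λ·(6 - 4) - 8 ≡ 10. → (4, 10)
4P: (4, 10) + (5, 10). λ = (10 - 10)/(5 - 4) ≡ 0/1 mod 11. 1⁻¹ ≡ 1 (mod 11), so λ ≡ 0.
  x = λ² - 4 - 5 = 0 - 9 ≡ 2; y = λ·(4 - 2) - 10 ≡ 1. → (2, 1)
5P: (2, 1) + (5, 10). λ = (10 - 1)/(5 - 2) ≡ 9/3 mod 11. 3⁻¹ ≡ 4 (mod 11) since 3·4 = 12 ≡ 1, so λ ≡ 3.
  x = λ² - 2 - 5 = 9 - 7 ≡ 2; y = λ·(2 - 2) - 1 ≡ 10. → (2, 10)
6P: (2, 10) + (5, 10). λ = (10 - 10)/(5 - 2) ≡ 0/3 mod 11. 3⁻¹ ≡ 4 (mod 11), so λ ≡ 0.
  x = λ² - 2 - 5 = 0 - 7 ≡ 4; y = λ·(2 - 4) - 10 ≡ 1. → (4, 1)
7P: (4, 1) + (5, 10). λ = (10 - 1)/(5 - 4) ≡ 9/1 mod 11. 1⁻¹ ≡ 1 (mod 11), so λ ≡ 9.
  x = λ² - 4 - 5 = 81 - 9 ≡ 6; y = λ·(4 - 6) - 1 ≡ 3. → (6, 3)
8P: (6, 3) + (5, 10). λ = (10 - 3)/(5 - 6) ≡ 7/10 mod 11. 10⁻¹ ≡ 10 (mod 11), so λ ≡ 4.
  x = λ² - 6 - 5 = 16 - 11 ≡ 5; y = λ·(6 - 5) - 3 ≡ 1. → (5, 1)
9P: (5, 1) + (5, 10): same x and y₁ ≡ -y₂, so the sum is 𝒪.
9P = 𝒪, so the order is 9.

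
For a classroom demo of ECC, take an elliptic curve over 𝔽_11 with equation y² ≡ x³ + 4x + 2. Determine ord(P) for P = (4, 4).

2P: tangent at (4, 4): λ = (3·4² + 4)/(2·4) ≡ 8/8. 8⁻¹ ≡ 7 (mod 11) since 8·7 = 56 ≡ 1, so λ ≡ 8·7 ≡ 1.
  x = λ² - 4 - 4 = 1 - 8 ≡ 4; y = λ·(4 - 4) - 4 ≡ 7. → (4, 7)
3P: (4, 7) + (4, 4): same x and y₁ ≡ -y₂, so the sum is O.
3P = O, so the order is 3.

3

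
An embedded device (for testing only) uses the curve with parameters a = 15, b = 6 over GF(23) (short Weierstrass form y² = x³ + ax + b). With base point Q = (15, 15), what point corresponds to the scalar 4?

Repeated addition: build up to 4Q.
2Q: tangent at (15, 15): λ = (3·15² + 15)/(2·15) ≡ 0/7. 7⁻¹ ≡ 10 (mod 23) since 7·10 = 70 ≡ 1, so λ ≡ 0·10 ≡ 0.
  x = λ² - 15 - 15 = 0 - 30 ≡ 16; y = λ·(15 - 16) - 15 ≡ 8. → (16, 8)
3Q: (16, 8) + (15, 15). λ = (15 - 8)/(15 - 16) ≡ 7/22 mod 23. 22⁻¹ ≡ 22 (mod 23), so λ ≡ 16.
  x = λ² - 16 - 15 = 256 - 31 ≡ 18; y = λ·(16 - 18) - 8 ≡ 6. → (18, 6)
4Q: (18, 6) + (15, 15). λ = (15 - 6)/(15 - 18) ≡ 9/20 mod 23. 20⁻¹ ≡ 15 (mod 23), so λ ≡ 20.
  x = λ² - 18 - 15 = 400 - 33 ≡ 22; y = λ·(18 - 22) - 6 ≡ 6. → (22, 6)

(22, 6)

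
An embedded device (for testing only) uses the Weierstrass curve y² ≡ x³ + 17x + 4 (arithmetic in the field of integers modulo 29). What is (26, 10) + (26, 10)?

tangent at (26, 10): λ = (3·26² + 17)/(2·10) ≡ 15/20. 20⁻¹ ≡ 16 (mod 29), so λ ≡ 15·16 ≡ 8.
  x = λ² - 26 - 26 = 64 - 52 ≡ 12; y = λ·(26 - 12) - 10 ≡ 15. → (12, 15)

(12, 15)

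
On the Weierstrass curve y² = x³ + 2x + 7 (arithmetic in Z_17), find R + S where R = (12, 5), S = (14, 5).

(12, 5) + (14, 5). λ = (5 - 5)/(14 - 12) ≡ 0/2 mod 17. 2⁻¹ ≡ 9 (mod 17), so λ ≡ 0.
  x = λ² - 12 - 14 = 0 - 26 ≡ 8; y = λ·(12 - 8) - 5 ≡ 12. → (8, 12)

(8, 12)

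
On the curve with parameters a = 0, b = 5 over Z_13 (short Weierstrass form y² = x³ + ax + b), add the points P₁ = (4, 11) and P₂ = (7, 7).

(11, 7)

(4, 11) + (7, 7). λ = (7 - 11)/(7 - 4) ≡ 9/3 mod 13. 3⁻¹ ≡ 9 (mod 13) since 3·9 = 27 ≡ 1, so λ ≡ 3.
  x = λ² - 4 - 7 = 9 - 11 ≡ 11; y = λ·(4 - 11) - 11 ≡ 7. → (11, 7)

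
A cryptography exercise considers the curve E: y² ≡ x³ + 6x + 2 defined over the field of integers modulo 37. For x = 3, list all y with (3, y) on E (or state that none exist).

x³ + 6x + 2 = 47 ≡ 10 (mod 37).
Square roots of 10 mod 37: 11 and 26 (since 11² = 121 ≡ 10).

11, 26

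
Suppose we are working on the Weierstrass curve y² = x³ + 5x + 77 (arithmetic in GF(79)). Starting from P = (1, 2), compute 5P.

Repeated addition: build up to 5P.
2P: tangent at (1, 2): λ = (3·1² + 5)/(2·2) ≡ 8/4. 4⁻¹ ≡ 20 (mod 79) since 4·20 = 80 ≡ 1, so λ ≡ 8·20 ≡ 2.
  x = λ² - 1 - 1 = 4 - 2 ≡ 2; y = λ·(1 - 2) - 2 ≡ 75. → (2, 75)
3P: (2, 75) + (1, 2). λ = (2 - 75)/(1 - 2) ≡ 6/78 mod 79. 78⁻¹ ≡ 78 (mod 79), so λ ≡ 73.
  x = λ² - 2 - 1 = 5329 - 3 ≡ 33; y = λ·(2 - 33) - 75 ≡ 32. → (33, 32)
4P: (33, 32) + (1, 2). λ = (2 - 32)/(1 - 33) ≡ 49/47 mod 79. 47⁻¹ ≡ 37 (mod 79), so λ ≡ 75.
  x = λ² - 33 - 1 = 5625 - 34 ≡ 61; y = λ·(33 - 61) - 32 ≡ 1. → (61, 1)
5P: (61, 1) + (1, 2). λ = (2 - 1)/(1 - 61) ≡ 1/19 mod 79. 19⁻¹ ≡ 25 (mod 79) since 19·25 = 475 ≡ 1, so λ ≡ 25.
  x = λ² - 61 - 1 = 625 - 62 ≡ 10; y = λ·(61 - 10) - 1 ≡ 10. → (10, 10)

(10, 10)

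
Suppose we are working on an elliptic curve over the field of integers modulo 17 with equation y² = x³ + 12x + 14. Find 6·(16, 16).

Write Q = (16, 16).
Double-and-add on 6 = (110)₂. Start with Q = (16, 16) for the leading 1-bit.
double: tangent at (16, 16): λ = (3·16² + 12)/(2·16) ≡ 15/15. 15⁻¹ ≡ 8 (mod 17) since 15·8 = 120 ≡ 1, so λ ≡ 15·8 ≡ 1.
  x = λ² - 16 - 16 = 1 - 32 ≡ 3; y = λ·(16 - 3) - 16 ≡ 14. → (3, 14)
add Q: (3, 14) + (16, 16). λ = (16 - 14)/(16 - 3) ≡ 2/13 mod 17. 13⁻¹ ≡ 4 (mod 17), so λ ≡ 8.
  x = λ² - 3 - 16 = 64 - 19 ≡ 11; y = λ·(3 - 11) - 14 ≡ 7. → (11, 7)
double: tangent at (11, 7): λ = (3·11² + 12)/(2·7) ≡ 1/14. 14⁻¹ ≡ 11 (mod 17), so λ ≡ 1·11 ≡ 11.
  x = λ² - 11 - 11 = 121 - 22 ≡ 14; y = λ·(11 - 14) - 7 ≡ 11. → (14, 11)

(14, 11)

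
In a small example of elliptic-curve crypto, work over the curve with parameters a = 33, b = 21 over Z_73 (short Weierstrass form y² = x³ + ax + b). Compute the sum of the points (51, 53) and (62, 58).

(32, 22)

(51, 53) + (62, 58). λ = (58 - 53)/(62 - 51) ≡ 5/11 mod 73. 11⁻¹ ≡ 20 (mod 73), so λ ≡ 27.
  x = λ² - 51 - 62 = 729 - 113 ≡ 32; y = λ·(51 - 32) - 53 ≡ 22. → (32, 22)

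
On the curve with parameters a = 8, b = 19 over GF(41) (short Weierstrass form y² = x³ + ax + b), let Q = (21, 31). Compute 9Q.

(38, 3)

Double-and-add on 9 = (1001)₂. Start with Q = (21, 31) for the leading 1-bit.
double: tangent at (21, 31): λ = (3·21² + 8)/(2·31) ≡ 19/21. 21⁻¹ ≡ 2 (mod 41) since 21·2 = 42 ≡ 1, so λ ≡ 19·2 ≡ 38.
  x = λ² - 21 - 21 = 1444 - 42 ≡ 8; y = λ·(21 - 8) - 31 ≡ 12. → (8, 12)
double: tangent at (8, 12): λ = (3·8² + 8)/(2·12) ≡ 36/24. 24⁻¹ ≡ 12 (mod 41) since 24·12 = 288 ≡ 1, so λ ≡ 36·12 ≡ 22.
  x = λ² - 8 - 8 = 484 - 16 ≡ 17; y = λ·(8 - 17) - 12 ≡ 36. → (17, 36)
double: tangent at (17, 36): λ = (3·17² + 8)/(2·36) ≡ 14/31. 31⁻¹ ≡ 4 (mod 41), so λ ≡ 14·4 ≡ 15.
  x = λ² - 17 - 17 = 225 - 34 ≡ 27; y = λ·(17 - 27) - 36 ≡ 19. → (27, 19)
add Q: (27, 19) + (21, 31). λ = (31 - 19)/(21 - 27) ≡ 12/35 mod 41. 35⁻¹ ≡ 34 (mod 41), so λ ≡ 39.
  x = λ² - 27 - 21 = 1521 - 48 ≡ 38; y = λ·(27 - 38) - 19 ≡ 3. → (38, 3)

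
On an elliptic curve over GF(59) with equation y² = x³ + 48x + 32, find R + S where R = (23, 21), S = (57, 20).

(23, 21) + (57, 20). λ = (20 - 21)/(57 - 23) ≡ 58/34 mod 59. 34⁻¹ ≡ 33 (mod 59), so λ ≡ 26.
  x = λ² - 23 - 57 = 676 - 80 ≡ 6; y = λ·(23 - 6) - 21 ≡ 8. → (6, 8)

(6, 8)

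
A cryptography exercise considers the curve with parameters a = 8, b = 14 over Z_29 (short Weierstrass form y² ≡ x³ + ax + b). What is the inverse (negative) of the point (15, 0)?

(15, 0)

-(15, 0) = (15, -0 mod 29) = (15, 0).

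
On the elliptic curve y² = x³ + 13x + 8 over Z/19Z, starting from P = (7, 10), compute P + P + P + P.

Repeated addition: build up to 4P.
2P: tangent at (7, 10): λ = (3·7² + 13)/(2·10) ≡ 8/1. 1⁻¹ ≡ 1 (mod 19), so λ ≡ 8·1 ≡ 8.
  x = λ² - 7 - 7 = 64 - 14 ≡ 12; y = λ·(7 - 12) - 10 ≡ 7. → (12, 7)
3P: (12, 7) + (7, 10). λ = (10 - 7)/(7 - 12) ≡ 3/14 mod 19. 14⁻¹ ≡ 15 (mod 19) since 14·15 = 210 ≡ 1, so λ ≡ 7.
  x = λ² - 12 - 7 = 49 - 19 ≡ 11; y = λ·(12 - 11) - 7 ≡ 0. → (11, 0)
4P: (11, 0) + (7, 10). λ = (10 - 0)/(7 - 11) ≡ 10/15 mod 19. 15⁻¹ ≡ 14 (mod 19) since 15·14 = 210 ≡ 1, so λ ≡ 7.
  x = λ² - 11 - 7 = 49 - 18 ≡ 12; y = λ·(11 - 12) - 0 ≡ 12. → (12, 12)

(12, 12)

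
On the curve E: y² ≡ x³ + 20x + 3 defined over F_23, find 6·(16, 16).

Write Q = (16, 16).
Double-and-add on 6 = (110)₂. Start with Q = (16, 16) for the leading 1-bit.
double: tangent at (16, 16): λ = (3·16² + 20)/(2·16) ≡ 6/9. 9⁻¹ ≡ 18 (mod 23) since 9·18 = 162 ≡ 1, so λ ≡ 6·18 ≡ 16.
  x = λ² - 16 - 16 = 256 - 32 ≡ 17; y = λ·(16 - 17) - 16 ≡ 14. → (17, 14)
add Q: (17, 14) + (16, 16). λ = (16 - 14)/(16 - 17) ≡ 2/22 mod 23. 22⁻¹ ≡ 22 (mod 23), so λ ≡ 21.
  x = λ² - 17 - 16 = 441 - 33 ≡ 17; y = λ·(17 - 17) - 14 ≡ 9. → (17, 9)
double: tangent at (17, 9): λ = (3·17² + 20)/(2·9) ≡ 13/18. 18⁻¹ ≡ 9 (mod 23), so λ ≡ 13·9 ≡ 2.
  x = λ² - 17 - 17 = 4 - 34 ≡ 16; y = λ·(17 - 16) - 9 ≡ 16. → (16, 16)

(16, 16)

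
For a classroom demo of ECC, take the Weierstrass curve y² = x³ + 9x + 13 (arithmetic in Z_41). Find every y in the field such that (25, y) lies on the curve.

18, 23

x³ + 9x + 13 = 15863 ≡ 37 (mod 41).
Square roots of 37 mod 41: 18 and 23 (since 18² = 324 ≡ 37).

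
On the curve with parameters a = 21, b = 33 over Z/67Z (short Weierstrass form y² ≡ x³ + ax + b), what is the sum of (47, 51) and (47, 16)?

O

The two points share x = 47 and their y-coordinates satisfy 51 + 16 ≡ 0 (mod 67), so they are inverses. Their sum is the point at infinity.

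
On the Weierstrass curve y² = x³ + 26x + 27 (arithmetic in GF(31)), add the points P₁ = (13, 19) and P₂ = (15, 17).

(13, 19) + (15, 17). λ = (17 - 19)/(15 - 13) ≡ 29/2 mod 31. 2⁻¹ ≡ 16 (mod 31), so λ ≡ 30.
  x = λ² - 13 - 15 = 900 - 28 ≡ 4; y = λ·(13 - 4) - 19 ≡ 3. → (4, 3)

(4, 3)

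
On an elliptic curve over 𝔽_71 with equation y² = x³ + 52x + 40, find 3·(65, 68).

(62, 60)

Write G = (65, 68).
Repeated addition: build up to 3G.
2G: tangent at (65, 68): λ = (3·65² + 52)/(2·68) ≡ 18/65. 65⁻¹ ≡ 59 (mod 71) since 65·59 = 3835 ≡ 1, so λ ≡ 18·59 ≡ 68.
  x = λ² - 65 - 65 = 4624 - 130 ≡ 21; y = λ·(65 - 21) - 68 ≡ 13. → (21, 13)
3G: (21, 13) + (65, 68). λ = (68 - 13)/(65 - 21) ≡ 55/44 mod 71. 44⁻¹ ≡ 21 (mod 71), so λ ≡ 19.
  x = λ² - 21 - 65 = 361 - 86 ≡ 62; y = λ·(21 - 62) - 13 ≡ 60. → (62, 60)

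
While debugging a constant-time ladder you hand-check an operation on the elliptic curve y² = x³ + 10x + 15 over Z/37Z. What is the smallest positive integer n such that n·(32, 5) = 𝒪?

9

2P: tangent at (32, 5): λ = (3·32² + 10)/(2·5) ≡ 11/10. 10⁻¹ ≡ 26 (mod 37) since 10·26 = 260 ≡ 1, so λ ≡ 11·26 ≡ 27.
  x = λ² - 32 - 32 = 729 - 64 ≡ 36; y = λ·(32 - 36) - 5 ≡ 35. → (36, 35)
3P: (36, 35) + (32, 5). λ = (5 - 35)/(32 - 36) ≡ 7/33 mod 37. 33⁻¹ ≡ 9 (mod 37), so λ ≡ 26.
  x = λ² - 36 - 32 = 676 - 68 ≡ 16; y = λ·(36 - 16) - 35 ≡ 4. → (16, 4)
4P: (16, 4) + (32, 5). λ = (5 - 4)/(32 - 16) ≡ 1/16 mod 37. 16⁻¹ ≡ 7 (mod 37), so λ ≡ 7.
  x = λ² - 16 - 32 = 49 - 48 ≡ 1; y = λ·(16 - 1) - 4 ≡ 27. → (1, 27)
5P: (1, 27) + (32, 5). λ = (5 - 27)/(32 - 1) ≡ 15/31 mod 37. 31⁻¹ ≡ 6 (mod 37), so λ ≡ 16.
  x = λ² - 1 - 32 = 256 - 33 ≡ 1; y = λ·(1 - 1) - 27 ≡ 10. → (1, 10)
6P: (1, 10) + (32, 5). λ = (5 - 10)/(32 - 1) ≡ 32/31 mod 37. 31⁻¹ ≡ 6 (mod 37), so λ ≡ 7.
  x = λ² - 1 - 32 = 49 - 33 ≡ 16; y = λ·(1 - 16) - 10 ≡ 33. → (16, 33)
7P: (16, 33) + (32, 5). λ = (5 - 33)/(32 - 16) ≡ 9/16 mod 37. 16⁻¹ ≡ 7 (mod 37), so λ ≡ 26.
  x = λ² - 16 - 32 = 676 - 48 ≡ 36; y = λ·(16 - 36) - 33 ≡ 2. → (36, 2)
8P: (36, 2) + (32, 5). λ = (5 - 2)/(32 - 36) ≡ 3/33 mod 37. 33⁻¹ ≡ 9 (mod 37), so λ ≡ 27.
  x = λ² - 36 - 32 = 729 - 68 ≡ 32; y = λ·(36 - 32) - 2 ≡ 32. → (32, 32)
9P: (32, 32) + (32, 5): same x and y₁ ≡ -y₂, so the sum is 𝒪.
9P = 𝒪, so the order is 9.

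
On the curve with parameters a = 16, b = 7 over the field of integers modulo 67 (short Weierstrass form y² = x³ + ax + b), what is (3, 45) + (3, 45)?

(17, 57)

tangent at (3, 45): λ = (3·3² + 16)/(2·45) ≡ 43/23. 23⁻¹ ≡ 35 (mod 67) since 23·35 = 805 ≡ 1, so λ ≡ 43·35 ≡ 31.
  x = λ² - 3 - 3 = 961 - 6 ≡ 17; y = λ·(3 - 17) - 45 ≡ 57. → (17, 57)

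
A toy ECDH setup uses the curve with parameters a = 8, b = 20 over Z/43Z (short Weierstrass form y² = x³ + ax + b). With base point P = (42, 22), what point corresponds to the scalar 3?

(17, 9)

Repeated addition: build up to 3P.
2P: tangent at (42, 22): λ = (3·42² + 8)/(2·22) ≡ 11/1. 1⁻¹ ≡ 1 (mod 43) since 1·1 = 1 ≡ 1, so λ ≡ 11·1 ≡ 11.
  x = λ² - 42 - 42 = 121 - 84 ≡ 37; y = λ·(42 - 37) - 22 ≡ 33. → (37, 33)
3P: (37, 33) + (42, 22). λ = (22 - 33)/(42 - 37) ≡ 32/5 mod 43. 5⁻¹ ≡ 26 (mod 43), so λ ≡ 15.
  x = λ² - 37 - 42 = 225 - 79 ≡ 17; y = λ·(37 - 17) - 33 ≡ 9. → (17, 9)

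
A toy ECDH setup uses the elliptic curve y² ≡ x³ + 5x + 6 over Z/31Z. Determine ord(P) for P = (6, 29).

8

2P: tangent at (6, 29): λ = (3·6² + 5)/(2·29) ≡ 20/27. 27⁻¹ ≡ 23 (mod 31) since 27·23 = 621 ≡ 1, so λ ≡ 20·23 ≡ 26.
  x = λ² - 6 - 6 = 676 - 12 ≡ 13; y = λ·(6 - 13) - 29 ≡ 6. → (13, 6)
3P: (13, 6) + (6, 29). λ = (29 - 6)/(6 - 13) ≡ 23/24 mod 31. 24⁻¹ ≡ 22 (mod 31), so λ ≡ 10.
  x = λ² - 13 - 6 = 100 - 19 ≡ 19; y = λ·(13 - 19) - 6 ≡ 27. → (19, 27)
4P: (19, 27) + (6, 29). λ = (29 - 27)/(6 - 19) ≡ 2/18 mod 31. 18⁻¹ ≡ 19 (mod 31) since 18·19 = 342 ≡ 1, so λ ≡ 7.
  x = λ² - 19 - 6 = 49 - 25 ≡ 24; y = λ·(19 - 24) - 27 ≡ 0. → (24, 0)
5P: (24, 0) + (6, 29). λ = (29 - 0)/(6 - 24) ≡ 29/13 mod 31. 13⁻¹ ≡ 12 (mod 31) since 13·12 = 156 ≡ 1, so λ ≡ 7.
  x = λ² - 24 - 6 = 49 - 30 ≡ 19; y = λ·(24 - 19) - 0 ≡ 4. → (19, 4)
6P: (19, 4) + (6, 29). λ = (29 - 4)/(6 - 19) ≡ 25/18 mod 31. 18⁻¹ ≡ 19 (mod 31) since 18·19 = 342 ≡ 1, so λ ≡ 10.
  x = λ² - 19 - 6 = 100 - 25 ≡ 13; y = λ·(19 - 13) - 4 ≡ 25. → (13, 25)
7P: (13, 25) + (6, 29). λ = (29 - 25)/(6 - 13) ≡ 4/24 mod 31. 24⁻¹ ≡ 22 (mod 31), so λ ≡ 26.
  x = λ² - 13 - 6 = 676 - 19 ≡ 6; y = λ·(13 - 6) - 25 ≡ 2. → (6, 2)
8P: (6, 2) + (6, 29): same x and y₁ ≡ -y₂, so the sum is ∞.
8P = ∞, so the order is 8.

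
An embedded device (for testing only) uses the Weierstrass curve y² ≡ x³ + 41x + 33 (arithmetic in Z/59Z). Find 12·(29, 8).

O

Write Q = (29, 8).
Double-and-add on 12 = (1100)₂. Start with Q = (29, 8) for the leading 1-bit.
double: tangent at (29, 8): λ = (3·29² + 41)/(2·8) ≡ 27/16. 16⁻¹ ≡ 48 (mod 59) since 16·48 = 768 ≡ 1, so λ ≡ 27·48 ≡ 57.
  x = λ² - 29 - 29 = 3249 - 58 ≡ 5; y = λ·(29 - 5) - 8 ≡ 3. → (5, 3)
add Q: (5, 3) + (29, 8). λ = (8 - 3)/(29 - 5) ≡ 5/24 mod 59. 24⁻¹ ≡ 32 (mod 59) since 24·32 = 768 ≡ 1, so λ ≡ 42.
  x = λ² - 5 - 29 = 1764 - 34 ≡ 19; y = λ·(5 - 19) - 3 ≡ 58. → (19, 58)
double: tangent at (19, 58): λ = (3·19² + 41)/(2·58) ≡ 3/57. 57⁻¹ ≡ 29 (mod 59) since 57·29 = 1653 ≡ 1, so λ ≡ 3·29 ≡ 28.
  x = λ² - 19 - 19 = 784 - 38 ≡ 38; y = λ·(19 - 38) - 58 ≡ 0. → (38, 0)
double: (38, 0) + (38, 0): same x and y₁ ≡ -y₂, so the sum is ∞.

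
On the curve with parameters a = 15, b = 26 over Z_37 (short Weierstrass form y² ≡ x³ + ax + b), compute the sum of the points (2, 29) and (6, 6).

(2, 29) + (6, 6). λ = (6 - 29)/(6 - 2) ≡ 14/4 mod 37. 4⁻¹ ≡ 28 (mod 37), so λ ≡ 22.
  x = λ² - 2 - 6 = 484 - 8 ≡ 32; y = λ·(2 - 32) - 29 ≡ 14. → (32, 14)

(32, 14)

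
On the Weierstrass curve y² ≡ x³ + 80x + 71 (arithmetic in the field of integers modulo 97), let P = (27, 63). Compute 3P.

Repeated addition: build up to 3P.
2P: tangent at (27, 63): λ = (3·27² + 80)/(2·63) ≡ 36/29. 29⁻¹ ≡ 87 (mod 97) since 29·87 = 2523 ≡ 1, so λ ≡ 36·87 ≡ 28.
  x = λ² - 27 - 27 = 784 - 54 ≡ 51; y = λ·(27 - 51) - 63 ≡ 41. → (51, 41)
3P: (51, 41) + (27, 63). λ = (63 - 41)/(27 - 51) ≡ 22/73 mod 97. 73⁻¹ ≡ 4 (mod 97), so λ ≡ 88.
  x = λ² - 51 - 27 = 7744 - 78 ≡ 3; y = λ·(51 - 3) - 41 ≡ 12. → (3, 12)

(3, 12)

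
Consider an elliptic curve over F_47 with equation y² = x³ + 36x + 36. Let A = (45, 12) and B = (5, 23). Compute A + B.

(45, 12) + (5, 23). λ = (23 - 12)/(5 - 45) ≡ 11/7 mod 47. 7⁻¹ ≡ 27 (mod 47) since 7·27 = 189 ≡ 1, so λ ≡ 15.
  x = λ² - 45 - 5 = 225 - 50 ≡ 34; y = λ·(45 - 34) - 12 ≡ 12. → (34, 12)

(34, 12)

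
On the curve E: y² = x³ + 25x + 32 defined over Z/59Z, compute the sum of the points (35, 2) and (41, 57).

(35, 2) + (41, 57). λ = (57 - 2)/(41 - 35) ≡ 55/6 mod 59. 6⁻¹ ≡ 10 (mod 59) since 6·10 = 60 ≡ 1, so λ ≡ 19.
  x = λ² - 35 - 41 = 361 - 76 ≡ 49; y = λ·(35 - 49) - 2 ≡ 27. → (49, 27)

(49, 27)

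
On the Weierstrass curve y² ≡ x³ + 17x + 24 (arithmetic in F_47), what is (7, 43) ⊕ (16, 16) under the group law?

(7, 43) + (16, 16). λ = (16 - 43)/(16 - 7) ≡ 20/9 mod 47. 9⁻¹ ≡ 21 (mod 47) since 9·21 = 189 ≡ 1, so λ ≡ 44.
  x = λ² - 7 - 16 = 1936 - 23 ≡ 33; y = λ·(7 - 33) - 43 ≡ 35. → (33, 35)

(33, 35)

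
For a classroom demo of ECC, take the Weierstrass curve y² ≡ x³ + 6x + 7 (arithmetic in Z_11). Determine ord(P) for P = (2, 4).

4

2P: tangent at (2, 4): λ = (3·2² + 6)/(2·4) ≡ 7/8. 8⁻¹ ≡ 7 (mod 11) since 8·7 = 56 ≡ 1, so λ ≡ 7·7 ≡ 5.
  x = λ² - 2 - 2 = 25 - 4 ≡ 10; y = λ·(2 - 10) - 4 ≡ 0. → (10, 0)
3P: (10, 0) + (2, 4). λ = (4 - 0)/(2 - 10) ≡ 4/3 mod 11. 3⁻¹ ≡ 4 (mod 11), so λ ≡ 5.
  x = λ² - 10 - 2 = 25 - 12 ≡ 2; y = λ·(10 - 2) - 0 ≡ 7. → (2, 7)
4P: (2, 7) + (2, 4): same x and y₁ ≡ -y₂, so the sum is the point at infinity.
4P = the point at infinity, so the order is 4.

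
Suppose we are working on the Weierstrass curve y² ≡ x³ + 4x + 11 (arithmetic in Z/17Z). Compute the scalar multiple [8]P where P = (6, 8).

(12, 6)

Double-and-add on 8 = (1000)₂. Start with P = (6, 8) for the leading 1-bit.
double: tangent at (6, 8): λ = (3·6² + 4)/(2·8) ≡ 10/16. 16⁻¹ ≡ 16 (mod 17) since 16·16 = 256 ≡ 1, so λ ≡ 10·16 ≡ 7.
  x = λ² - 6 - 6 = 49 - 12 ≡ 3; y = λ·(6 - 3) - 8 ≡ 13. → (3, 13)
double: tangent at (3, 13): λ = (3·3² + 4)/(2·13) ≡ 14/9. 9⁻¹ ≡ 2 (mod 17) since 9·2 = 18 ≡ 1, so λ ≡ 14·2 ≡ 11.
  x = λ² - 3 - 3 = 121 - 6 ≡ 13; y = λ·(3 - 13) - 13 ≡ 13. → (13, 13)
double: tangent at (13, 13): λ = (3·13² + 4)/(2·13) ≡ 1/9. 9⁻¹ ≡ 2 (mod 17), so λ ≡ 1·2 ≡ 2.
  x = λ² - 13 - 13 = 4 - 26 ≡ 12; y = λ·(13 - 12) - 13 ≡ 6. → (12, 6)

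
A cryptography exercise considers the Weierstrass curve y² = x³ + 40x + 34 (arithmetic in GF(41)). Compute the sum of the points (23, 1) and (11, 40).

(23, 1) + (11, 40). λ = (40 - 1)/(11 - 23) ≡ 39/29 mod 41. 29⁻¹ ≡ 17 (mod 41) since 29·17 = 493 ≡ 1, so λ ≡ 7.
  x = λ² - 23 - 11 = 49 - 34 ≡ 15; y = λ·(23 - 15) - 1 ≡ 14. → (15, 14)

(15, 14)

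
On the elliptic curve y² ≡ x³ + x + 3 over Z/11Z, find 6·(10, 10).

(1, 7)

Write Q = (10, 10).
Repeated addition: build up to 6Q.
2Q: tangent at (10, 10): λ = (3·10² + 1)/(2·10) ≡ 4/9. 9⁻¹ ≡ 5 (mod 11), so λ ≡ 4·5 ≡ 9.
  x = λ² - 10 - 10 = 81 - 20 ≡ 6; y = λ·(10 - 6) - 10 ≡ 4. → (6, 4)
3Q: (6, 4) + (10, 10). λ = (10 - 4)/(10 - 6) ≡ 6/4 mod 11. 4⁻¹ ≡ 3 (mod 11), so λ ≡ 7.
  x = λ² - 6 - 10 = 49 - 16 ≡ 0; y = λ·(6 - 0) - 4 ≡ 5. → (0, 5)
4Q: (0, 5) + (10, 10). λ = (10 - 5)/(10 - 0) ≡ 5/10 mod 11. 10⁻¹ ≡ 10 (mod 11), so λ ≡ 6.
  x = λ² - 0 - 10 = 36 - 10 ≡ 4; y = λ·(0 - 4) - 5 ≡ 4. → (4, 4)
5Q: (4, 4) + (10, 10). λ = (10 - 4)/(10 - 4) ≡ 6/6 mod 11. 6⁻¹ ≡ 2 (mod 11), so λ ≡ 1.
  x = λ² - 4 - 10 = 1 - 14 ≡ 9; y = λ·(4 - 9) - 4 ≡ 2. → (9, 2)
6Q: (9, 2) + (10, 10). λ = (10 - 2)/(10 - 9) ≡ 8/1 mod 11. 1⁻¹ ≡ 1 (mod 11), so λ ≡ 8.
  x = λ² - 9 - 10 = 64 - 19 ≡ 1; y = λ·(9 - 1) - 2 ≡ 7. → (1, 7)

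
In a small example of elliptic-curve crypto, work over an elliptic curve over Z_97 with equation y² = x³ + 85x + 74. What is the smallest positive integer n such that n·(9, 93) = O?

7

2P: tangent at (9, 93): λ = (3·9² + 85)/(2·93) ≡ 37/89. 89⁻¹ ≡ 12 (mod 97), so λ ≡ 37·12 ≡ 56.
  x = λ² - 9 - 9 = 3136 - 18 ≡ 14; y = λ·(9 - 14) - 93 ≡ 15. → (14, 15)
3P: (14, 15) + (9, 93). λ = (93 - 15)/(9 - 14) ≡ 78/92 mod 97. 92⁻¹ ≡ 58 (mod 97) since 92·58 = 5336 ≡ 1, so λ ≡ 62.
  x = λ² - 14 - 9 = 3844 - 23 ≡ 38; y = λ·(14 - 38) - 15 ≡ 49. → (38, 49)
4P: (38, 49) + (9, 93). λ = (93 - 49)/(9 - 38) ≡ 44/68 mod 97. 68⁻¹ ≡ 10 (mod 97), so λ ≡ 52.
  x = λ² - 38 - 9 = 2704 - 47 ≡ 38; y = λ·(38 - 38) - 49 ≡ 48. → (38, 48)
5P: (38, 48) + (9, 93). λ = (93 - 48)/(9 - 38) ≡ 45/68 mod 97. 68⁻¹ ≡ 10 (mod 97), so λ ≡ 62.
  x = λ² - 38 - 9 = 3844 - 47 ≡ 14; y = λ·(38 - 14) - 48 ≡ 82. → (14, 82)
6P: (14, 82) + (9, 93). λ = (93 - 82)/(9 - 14) ≡ 11/92 mod 97. 92⁻¹ ≡ 58 (mod 97), so λ ≡ 56.
  x = λ² - 14 - 9 = 3136 - 23 ≡ 9; y = λ·(14 - 9) - 82 ≡ 4. → (9, 4)
7P: (9, 4) + (9, 93): same x and y₁ ≡ -y₂, so the sum is O.
7P = O, so the order is 7.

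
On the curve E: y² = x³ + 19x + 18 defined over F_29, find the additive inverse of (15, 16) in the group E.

(15, 13)

-(15, 16) = (15, -16 mod 29) = (15, 13).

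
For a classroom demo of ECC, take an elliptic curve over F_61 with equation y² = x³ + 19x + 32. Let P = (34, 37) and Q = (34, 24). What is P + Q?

The two points share x = 34 and their y-coordinates satisfy 37 + 24 ≡ 0 (mod 61), so they are inverses. Their sum is the point at infinity.

O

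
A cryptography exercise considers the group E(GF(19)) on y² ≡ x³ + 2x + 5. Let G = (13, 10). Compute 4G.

(8, 18)

Repeated addition: build up to 4G.
2G: tangent at (13, 10): λ = (3·13² + 2)/(2·10) ≡ 15/1. 1⁻¹ ≡ 1 (mod 19), so λ ≡ 15·1 ≡ 15.
  x = λ² - 13 - 13 = 225 - 26 ≡ 9; y = λ·(13 - 9) - 10 ≡ 12. → (9, 12)
3G: (9, 12) + (13, 10). λ = (10 - 12)/(13 - 9) ≡ 17/4 mod 19. 4⁻¹ ≡ 5 (mod 19), so λ ≡ 9.
  x = λ² - 9 - 13 = 81 - 22 ≡ 2; y = λ·(9 - 2) - 12 ≡ 13. → (2, 13)
4G: (2, 13) + (13, 10). λ = (10 - 13)/(13 - 2) ≡ 16/11 mod 19. 11⁻¹ ≡ 7 (mod 19), so λ ≡ 17.
  x = λ² - 2 - 13 = 289 - 15 ≡ 8; y = λ·(2 - 8) - 13 ≡ 18. → (8, 18)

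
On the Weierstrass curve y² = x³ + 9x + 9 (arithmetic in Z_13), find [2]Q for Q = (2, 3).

(5, 6)

tangent at (2, 3): λ = (3·2² + 9)/(2·3) ≡ 8/6. 6⁻¹ ≡ 11 (mod 13), so λ ≡ 8·11 ≡ 10.
  x = λ² - 2 - 2 = 100 - 4 ≡ 5; y = λ·(2 - 5) - 3 ≡ 6. → (5, 6)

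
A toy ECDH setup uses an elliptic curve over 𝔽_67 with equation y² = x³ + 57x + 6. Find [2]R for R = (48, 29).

(62, 47)

tangent at (48, 29): λ = (3·48² + 57)/(2·29) ≡ 1/58. 58⁻¹ ≡ 52 (mod 67), so λ ≡ 1·52 ≡ 52.
  x = λ² - 48 - 48 = 2704 - 96 ≡ 62; y = λ·(48 - 62) - 29 ≡ 47. → (62, 47)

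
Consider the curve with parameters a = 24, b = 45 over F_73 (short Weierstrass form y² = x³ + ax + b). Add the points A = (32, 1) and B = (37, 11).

(8, 47)

(32, 1) + (37, 11). λ = (11 - 1)/(37 - 32) ≡ 10/5 mod 73. 5⁻¹ ≡ 44 (mod 73) since 5·44 = 220 ≡ 1, so λ ≡ 2.
  x = λ² - 32 - 37 = 4 - 69 ≡ 8; y = λ·(32 - 8) - 1 ≡ 47. → (8, 47)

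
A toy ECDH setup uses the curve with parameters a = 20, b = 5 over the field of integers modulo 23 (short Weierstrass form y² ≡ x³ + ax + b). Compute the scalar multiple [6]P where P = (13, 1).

(21, 16)

Repeated addition: build up to 6P.
2P: tangent at (13, 1): λ = (3·13² + 20)/(2·1) ≡ 21/2. 2⁻¹ ≡ 12 (mod 23), so λ ≡ 21·12 ≡ 22.
  x = λ² - 13 - 13 = 484 - 26 ≡ 21; y = λ·(13 - 21) - 1 ≡ 7. → (21, 7)
3P: (21, 7) + (13, 1). λ = (1 - 7)/(13 - 21) ≡ 17/15 mod 23. 15⁻¹ ≡ 20 (mod 23) since 15·20 = 300 ≡ 1, so λ ≡ 18.
  x = λ² - 21 - 13 = 324 - 34 ≡ 14; y = λ·(21 - 14) - 7 ≡ 4. → (14, 4)
4P: (14, 4) + (13, 1). λ = (1 - 4)/(13 - 14) ≡ 20/22 mod 23. 22⁻¹ ≡ 22 (mod 23), so λ ≡ 3.
  x = λ² - 14 - 13 = 9 - 27 ≡ 5; y = λ·(14 - 5) - 4 ≡ 0. → (5, 0)
5P: (5, 0) + (13, 1). λ = (1 - 0)/(13 - 5) ≡ 1/8 mod 23. 8⁻¹ ≡ 3 (mod 23), so λ ≡ 3.
  x = λ² - 5 - 13 = 9 - 18 ≡ 14; y = λ·(5 - 14) - 0 ≡ 19. → (14, 19)
6P: (14, 19) + (13, 1). λ = (1 - 19)/(13 - 14) ≡ 5/22 mod 23. 22⁻¹ ≡ 22 (mod 23), so λ ≡ 18.
  x = λ² - 14 - 13 = 324 - 27 ≡ 21; y = λ·(14 - 21) - 19 ≡ 16. → (21, 16)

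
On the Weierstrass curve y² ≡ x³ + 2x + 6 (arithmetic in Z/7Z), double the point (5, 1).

(4, 6)

tangent at (5, 1): λ = (3·5² + 2)/(2·1) ≡ 0/2. 2⁻¹ ≡ 4 (mod 7), so λ ≡ 0·4 ≡ 0.
  x = λ² - 5 - 5 = 0 - 10 ≡ 4; y = λ·(5 - 4) - 1 ≡ 6. → (4, 6)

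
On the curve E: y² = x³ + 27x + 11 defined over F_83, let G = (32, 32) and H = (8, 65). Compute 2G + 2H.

(24, 46)

First 2G:
Repeated addition: build up to 2G.
2G: tangent at (32, 32): λ = (3·32² + 27)/(2·32) ≡ 28/64. 64⁻¹ ≡ 48 (mod 83), so λ ≡ 28·48 ≡ 16.
  x = λ² - 32 - 32 = 256 - 64 ≡ 26; y = λ·(32 - 26) - 32 ≡ 64. → (26, 64)
2G = (26, 64).
Next 2H:
Repeated addition: build up to 2H.
2H: tangent at (8, 65): λ = (3·8² + 27)/(2·65) ≡ 53/47. 47⁻¹ ≡ 53 (mod 83) since 47·53 = 2491 ≡ 1, so λ ≡ 53·53 ≡ 70.
  x = λ² - 8 - 8 = 4900 - 16 ≡ 70; y = λ·(8 - 70) - 65 ≡ 77. → (70, 77)
2H = (70, 77).
Finally 2G + 2H:
(26, 64) + (70, 77). λ = (77 - 64)/(70 - 26) ≡ 13/44 mod 83. 44⁻¹ ≡ 17 (mod 83), so λ ≡ 55.
  x = λ² - 26 - 70 = 3025 - 96 ≡ 24; y = λ·(26 - 24) - 64 ≡ 46. → (24, 46)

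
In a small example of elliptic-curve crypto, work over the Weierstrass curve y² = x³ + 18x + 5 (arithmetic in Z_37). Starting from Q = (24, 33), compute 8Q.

(17, 28)

Repeated addition: build up to 8Q.
2Q: tangent at (24, 33): λ = (3·24² + 18)/(2·33) ≡ 7/29. 29⁻¹ ≡ 23 (mod 37), so λ ≡ 7·23 ≡ 13.
  x = λ² - 24 - 24 = 169 - 48 ≡ 10; y = λ·(24 - 10) - 33 ≡ 1. → (10, 1)
3Q: (10, 1) + (24, 33). λ = (33 - 1)/(24 - 10) ≡ 32/14 mod 37. 14⁻¹ ≡ 8 (mod 37) since 14·8 = 112 ≡ 1, so λ ≡ 34.
  x = λ² - 10 - 24 = 1156 - 34 ≡ 12; y = λ·(10 - 12) - 1 ≡ 5. → (12, 5)
4Q: (12, 5) + (24, 33). λ = (33 - 5)/(24 - 12) ≡ 28/12 mod 37. 12⁻¹ ≡ 34 (mod 37), so λ ≡ 27.
  x = λ² - 12 - 24 = 729 - 36 ≡ 27; y = λ·(12 - 27) - 5 ≡ 34. → (27, 34)
5Q: (27, 34) + (24, 33). λ = (33 - 34)/(24 - 27) ≡ 36/34 mod 37. 34⁻¹ ≡ 12 (mod 37), so λ ≡ 25.
  x = λ² - 27 - 24 = 625 - 51 ≡ 19; y = λ·(27 - 19) - 34 ≡ 18. → (19, 18)
6Q: (19, 18) + (24, 33). λ = (33 - 18)/(24 - 19) ≡ 15/5 mod 37. 5⁻¹ ≡ 15 (mod 37), so λ ≡ 3.
  x = λ² - 19 - 24 = 9 - 43 ≡ 3; y = λ·(19 - 3) - 18 ≡ 30. → (3, 30)
7Q: (3, 30) + (24, 33). λ = (33 - 30)/(24 - 3) ≡ 3/21 mod 37. 21⁻¹ ≡ 30 (mod 37), so λ ≡ 16.
  x = λ² - 3 - 24 = 256 - 27 ≡ 7; y = λ·(3 - 7) - 30 ≡ 17. → (7, 17)
8Q: (7, 17) + (24, 33). λ = (33 - 17)/(24 - 7) ≡ 16/17 mod 37. 17⁻¹ ≡ 24 (mod 37), so λ ≡ 14.
  x = λ² - 7 - 24 = 196 - 31 ≡ 17; y = λ·(7 - 17) - 17 ≡ 28. → (17, 28)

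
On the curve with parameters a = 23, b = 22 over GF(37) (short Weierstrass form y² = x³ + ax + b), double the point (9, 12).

(9, 25)

tangent at (9, 12): λ = (3·9² + 23)/(2·12) ≡ 7/24. 24⁻¹ ≡ 17 (mod 37) since 24·17 = 408 ≡ 1, so λ ≡ 7·17 ≡ 8.
  x = λ² - 9 - 9 = 64 - 18 ≡ 9; y = λ·(9 - 9) - 12 ≡ 25. → (9, 25)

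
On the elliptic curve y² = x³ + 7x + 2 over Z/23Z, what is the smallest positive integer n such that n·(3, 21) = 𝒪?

2P: tangent at (3, 21): λ = (3·3² + 7)/(2·21) ≡ 11/19. 19⁻¹ ≡ 17 (mod 23), so λ ≡ 11·17 ≡ 3.
  x = λ² - 3 - 3 = 9 - 6 ≡ 3; y = λ·(3 - 3) - 21 ≡ 2. → (3, 2)
3P: (3, 2) + (3, 21): same x and y₁ ≡ -y₂, so the sum is 𝒪.
3P = 𝒪, so the order is 3.

3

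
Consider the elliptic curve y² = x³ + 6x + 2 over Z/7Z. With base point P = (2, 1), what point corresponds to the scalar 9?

Double-and-add on 9 = (1001)₂. Start with P = (2, 1) for the leading 1-bit.
double: tangent at (2, 1): λ = (3·2² + 6)/(2·1) ≡ 4/2. 2⁻¹ ≡ 4 (mod 7) since 2·4 = 8 ≡ 1, so λ ≡ 4·4 ≡ 2.
  x = λ² - 2 - 2 = 4 - 4 ≡ 0; y = λ·(2 - 0) - 1 ≡ 3. → (0, 3)
double: tangent at (0, 3): λ = (3·0² + 6)/(2·3) ≡ 6/6. 6⁻¹ ≡ 6 (mod 7), so λ ≡ 6·6 ≡ 1.
  x = λ² - 0 - 0 = 1 - 0 ≡ 1; y = λ·(0 - 1) - 3 ≡ 3. → (1, 3)
double: tangent at (1, 3): λ = (3·1² + 6)/(2·3) ≡ 2/6. 6⁻¹ ≡ 6 (mod 7), so λ ≡ 2·6 ≡ 5.
  x = λ² - 1 - 1 = 25 - 2 ≡ 2; y = λ·(1 - 2) - 3 ≡ 6. → (2, 6)
add P: (2, 6) + (2, 1): same x and y₁ ≡ -y₂, so the sum is the point at infinity.

O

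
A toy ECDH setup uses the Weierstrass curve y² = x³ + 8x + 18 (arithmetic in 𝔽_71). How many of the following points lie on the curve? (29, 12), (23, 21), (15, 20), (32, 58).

(29, 12): 12² ≡ 2, rhs ≡ 2 → on.
(23, 21): 21² ≡ 15, rhs ≡ 15 → on.
(15, 20): 20² ≡ 45, rhs ≡ 34 → off.
(32, 58): 58² ≡ 27, rhs ≡ 27 → on.

3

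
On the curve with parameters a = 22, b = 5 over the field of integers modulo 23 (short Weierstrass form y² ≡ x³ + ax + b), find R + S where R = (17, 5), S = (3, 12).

(17, 5) + (3, 12). λ = (12 - 5)/(3 - 17) ≡ 7/9 mod 23. 9⁻¹ ≡ 18 (mod 23), so λ ≡ 11.
  x = λ² - 17 - 3 = 121 - 20 ≡ 9; y = λ·(17 - 9) - 5 ≡ 14. → (9, 14)

(9, 14)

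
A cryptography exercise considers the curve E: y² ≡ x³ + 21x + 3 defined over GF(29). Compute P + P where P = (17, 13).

tangent at (17, 13): λ = (3·17² + 21)/(2·13) ≡ 18/26. 26⁻¹ ≡ 19 (mod 29) since 26·19 = 494 ≡ 1, so λ ≡ 18·19 ≡ 23.
  x = λ² - 17 - 17 = 529 - 34 ≡ 2; y = λ·(17 - 2) - 13 ≡ 13. → (2, 13)

(2, 13)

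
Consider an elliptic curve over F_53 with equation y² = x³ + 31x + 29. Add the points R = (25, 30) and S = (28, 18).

(25, 30) + (28, 18). λ = (18 - 30)/(28 - 25) ≡ 41/3 mod 53. 3⁻¹ ≡ 18 (mod 53), so λ ≡ 49.
  x = λ² - 25 - 28 = 2401 - 53 ≡ 16; y = λ·(25 - 16) - 30 ≡ 40. → (16, 40)

(16, 40)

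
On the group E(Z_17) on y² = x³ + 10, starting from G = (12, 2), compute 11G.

Repeated addition: build up to 11G.
2G: tangent at (12, 2): λ = (3·12² + 0)/(2·2) ≡ 7/4. 4⁻¹ ≡ 13 (mod 17), so λ ≡ 7·13 ≡ 6.
  x = λ² - 12 - 12 = 36 - 24 ≡ 12; y = λ·(12 - 12) - 2 ≡ 15. → (12, 15)
3G: (12, 15) + (12, 2): same x and y₁ ≡ -y₂, so the sum is the point at infinity.
4G: the point at infinity + (12, 2) = (12, 2) (identity).
5G: tangent at (12, 2): λ = (3·12² + 0)/(2·2) ≡ 7/4. 4⁻¹ ≡ 13 (mod 17), so λ ≡ 7·13 ≡ 6.
  x = λ² - 12 - 12 = 36 - 24 ≡ 12; y = λ·(12 - 12) - 2 ≡ 15. → (12, 15)
6G: (12, 15) + (12, 2): same x and y₁ ≡ -y₂, so the sum is the point at infinity.
7G: the point at infinity + (12, 2) = (12, 2) (identity).
8G: tangent at (12, 2): λ = (3·12² + 0)/(2·2) ≡ 7/4. 4⁻¹ ≡ 13 (mod 17), so λ ≡ 7·13 ≡ 6.
  x = λ² - 12 - 12 = 36 - 24 ≡ 12; y = λ·(12 - 12) - 2 ≡ 15. → (12, 15)
9G: (12, 15) + (12, 2): same x and y₁ ≡ -y₂, so the sum is the point at infinity.
10G: the point at infinity + (12, 2) = (12, 2) (identity).
11G: tangent at (12, 2): λ = (3·12² + 0)/(2·2) ≡ 7/4. 4⁻¹ ≡ 13 (mod 17) since 4·13 = 52 ≡ 1, so λ ≡ 7·13 ≡ 6.
  x = λ² - 12 - 12 = 36 - 24 ≡ 12; y = λ·(12 - 12) - 2 ≡ 15. → (12, 15)

(12, 15)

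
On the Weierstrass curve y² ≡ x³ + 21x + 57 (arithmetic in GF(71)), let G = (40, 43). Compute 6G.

Double-and-add on 6 = (110)₂. Start with G = (40, 43) for the leading 1-bit.
double: tangent at (40, 43): λ = (3·40² + 21)/(2·43) ≡ 64/15. 15⁻¹ ≡ 19 (mod 71), so λ ≡ 64·19 ≡ 9.
  x = λ² - 40 - 40 = 81 - 80 ≡ 1; y = λ·(40 - 1) - 43 ≡ 24. → (1, 24)
add G: (1, 24) + (40, 43). λ = (43 - 24)/(40 - 1) ≡ 19/39 mod 71. 39⁻¹ ≡ 51 (mod 71), so λ ≡ 46.
  x = λ² - 1 - 40 = 2116 - 41 ≡ 16; y = λ·(1 - 16) - 24 ≡ 67. → (16, 67)
double: tangent at (16, 67): λ = (3·16² + 21)/(2·67) ≡ 8/63. 63⁻¹ ≡ 62 (mod 71) since 63·62 = 3906 ≡ 1, so λ ≡ 8·62 ≡ 70.
  x = λ² - 16 - 16 = 4900 - 32 ≡ 40; y = λ·(16 - 40) - 67 ≡ 28. → (40, 28)

(40, 28)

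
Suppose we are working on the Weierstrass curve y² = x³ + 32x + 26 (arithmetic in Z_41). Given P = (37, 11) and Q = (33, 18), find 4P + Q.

(31, 31)

First 4P:
Double-and-add on 4 = (100)₂. Start with P = (37, 11) for the leading 1-bit.
double: tangent at (37, 11): λ = (3·37² + 32)/(2·11) ≡ 39/22. 22⁻¹ ≡ 28 (mod 41) since 22·28 = 616 ≡ 1, so λ ≡ 39·28 ≡ 26.
  x = λ² - 37 - 37 = 676 - 74 ≡ 28; y = λ·(37 - 28) - 11 ≡ 18. → (28, 18)
double: tangent at (28, 18): λ = (3·28² + 32)/(2·18) ≡ 6/36. 36⁻¹ ≡ 8 (mod 41) since 36·8 = 288 ≡ 1, so λ ≡ 6·8 ≡ 7.
  x = λ² - 28 - 28 = 49 - 56 ≡ 34; y = λ·(28 - 34) - 18 ≡ 22. → (34, 22)
4P = (34, 22).
Finally 4P + Q:
(34, 22) + (33, 18). λ = (18 - 22)/(33 - 34) ≡ 37/40 mod 41. 40⁻¹ ≡ 40 (mod 41), so λ ≡ 4.
  x = λ² - 34 - 33 = 16 - 67 ≡ 31; y = λ·(34 - 31) - 22 ≡ 31. → (31, 31)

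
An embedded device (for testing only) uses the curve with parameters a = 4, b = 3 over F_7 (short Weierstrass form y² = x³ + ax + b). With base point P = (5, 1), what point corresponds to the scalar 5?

(5, 6)

Repeated addition: build up to 5P.
2P: tangent at (5, 1): λ = (3·5² + 4)/(2·1) ≡ 2/2. 2⁻¹ ≡ 4 (mod 7), so λ ≡ 2·4 ≡ 1.
  x = λ² - 5 - 5 = 1 - 10 ≡ 5; y = λ·(5 - 5) - 1 ≡ 6. → (5, 6)
3P: (5, 6) + (5, 1): same x and y₁ ≡ -y₂, so the sum is O.
4P: O + (5, 1) = (5, 1) (identity).
5P: tangent at (5, 1): λ = (3·5² + 4)/(2·1) ≡ 2/2. 2⁻¹ ≡ 4 (mod 7) since 2·4 = 8 ≡ 1, so λ ≡ 2·4 ≡ 1.
  x = λ² - 5 - 5 = 1 - 10 ≡ 5; y = λ·(5 - 5) - 1 ≡ 6. → (5, 6)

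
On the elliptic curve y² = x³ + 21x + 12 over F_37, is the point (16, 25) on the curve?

no

y² = 25² ≡ 33; x³ + 21x + 12 = 4444 ≡ 4 (mod 37). 33 ≠ 4.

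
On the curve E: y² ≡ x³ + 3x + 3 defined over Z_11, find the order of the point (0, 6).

2P: tangent at (0, 6): λ = (3·0² + 3)/(2·6) ≡ 3/1. 1⁻¹ ≡ 1 (mod 11), so λ ≡ 3·1 ≡ 3.
  x = λ² - 0 - 0 = 9 - 0 ≡ 9; y = λ·(0 - 9) - 6 ≡ 0. → (9, 0)
3P: (9, 0) + (0, 6). λ = (6 - 0)/(0 - 9) ≡ 6/2 mod 11. 2⁻¹ ≡ 6 (mod 11) since 2·6 = 12 ≡ 1, so λ ≡ 3.
  x = λ² - 9 - 0 = 9 - 9 ≡ 0; y = λ·(9 - 0) - 0 ≡ 5. → (0, 5)
4P: (0, 5) + (0, 6): same x and y₁ ≡ -y₂, so the sum is the point at infinity.
4P = the point at infinity, so the order is 4.

4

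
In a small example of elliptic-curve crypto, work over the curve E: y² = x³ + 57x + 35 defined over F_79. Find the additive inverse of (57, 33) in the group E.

(57, 46)

-(57, 33) = (57, -33 mod 79) = (57, 46).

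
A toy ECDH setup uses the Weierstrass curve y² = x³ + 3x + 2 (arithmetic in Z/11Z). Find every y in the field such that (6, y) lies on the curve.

x³ + 3x + 2 = 236 ≡ 5 (mod 11).
Square roots of 5 mod 11: 4 and 7 (since 4² = 16 ≡ 5).

4, 7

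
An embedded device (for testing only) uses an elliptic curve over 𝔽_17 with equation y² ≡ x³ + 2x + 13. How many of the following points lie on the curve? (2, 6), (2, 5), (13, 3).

(2, 6): 6² ≡ 2, rhs ≡ 8 → off.
(2, 5): 5² ≡ 8, rhs ≡ 8 → on.
(13, 3): 3² ≡ 9, rhs ≡ 9 → on.

2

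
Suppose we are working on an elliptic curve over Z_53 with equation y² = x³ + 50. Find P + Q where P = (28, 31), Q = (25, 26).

(28, 31) + (25, 26). λ = (26 - 31)/(25 - 28) ≡ 48/50 mod 53. 50⁻¹ ≡ 35 (mod 53), so λ ≡ 37.
  x = λ² - 28 - 25 = 1369 - 53 ≡ 44; y = λ·(28 - 44) - 31 ≡ 13. → (44, 13)

(44, 13)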